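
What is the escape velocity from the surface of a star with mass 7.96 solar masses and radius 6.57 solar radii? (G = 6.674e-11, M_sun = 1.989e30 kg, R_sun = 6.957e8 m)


M = 7.96 * 1.989e30 kg = 1.583244e+31 kg; R = 6.57 * 6.957e8 m = 4.570749e+09 m. v_esc = sqrt(2GM/R) = sqrt(2 * 6.674e-11 * 1.583244e+31 / 4.570749e+09) = 679967.7857

679967.7857 m/s


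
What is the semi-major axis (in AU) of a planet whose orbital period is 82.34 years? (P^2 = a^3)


a = P^(2/3) = 82.34^(2/3) = 18.9267

18.9267 AU


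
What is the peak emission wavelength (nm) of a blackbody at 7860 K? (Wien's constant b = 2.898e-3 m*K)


lam_max = b / T = 2.898e-3 / 7860 = 3.687e-07 m = 368.7023 nm

368.7023 nm


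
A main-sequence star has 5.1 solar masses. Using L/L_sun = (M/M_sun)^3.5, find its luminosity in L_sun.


L/L_sun = (M/M_sun)^3.5 = 5.1^3.5 = 299.5681

299.5681 L_sun


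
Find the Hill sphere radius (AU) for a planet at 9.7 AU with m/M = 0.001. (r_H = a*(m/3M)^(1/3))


r_H = a * (m/3M)^(1/3) = 9.7 * (0.001/3)^(1/3) = 0.6726

0.6726 AU


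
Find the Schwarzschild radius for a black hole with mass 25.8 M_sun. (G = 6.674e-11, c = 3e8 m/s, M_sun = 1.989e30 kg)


M = 25.8 * 1.989e30 kg = 5.13162e+31 kg. rs = 2GM/c^2 = 2 * 6.674e-11 * 5.13162e+31 / (3e8)^2 = 76107.6264

76107.6264 m


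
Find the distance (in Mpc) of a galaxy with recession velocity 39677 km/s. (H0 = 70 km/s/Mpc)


d = v / H0 = 39677 / 70 = 566.8143

566.8143 Mpc


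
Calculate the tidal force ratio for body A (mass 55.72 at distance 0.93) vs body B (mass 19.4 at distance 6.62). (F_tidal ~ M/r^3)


Ratio = (M1/r1^3) / (M2/r2^3) = (55.72/0.93^3) / (19.4/6.62^3) = 1035.9398

1035.9398


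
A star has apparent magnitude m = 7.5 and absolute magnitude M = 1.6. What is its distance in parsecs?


d = 10^((m - M + 5)/5) = 10^((7.5 - 1.6 + 5)/5) = 151.3561

151.3561 pc


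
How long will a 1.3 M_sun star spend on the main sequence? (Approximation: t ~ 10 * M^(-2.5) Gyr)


t = 10 * M^(-2.5) = 10 * 1.3^(-2.5) = 5.1897

5.1897 Gyr


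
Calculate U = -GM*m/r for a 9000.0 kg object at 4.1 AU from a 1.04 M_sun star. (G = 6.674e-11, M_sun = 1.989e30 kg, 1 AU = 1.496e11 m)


M = 1.04 * 1.989e30 kg = 2.06856e+30 kg; r = 4.1 AU * 1.496e11 m/AU = 6.1336e+11 m. U = -GM*m/r = -(6.674e-11 * 2.06856e+30 * 9000.0) / 6.1336e+11 = -2.026e+12

-2.026e+12 J


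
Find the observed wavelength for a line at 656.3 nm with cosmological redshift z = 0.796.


lam_obs = lam_emit * (1 + z) = 656.3 * (1 + 0.796) = 1178.7148

1178.7148 nm


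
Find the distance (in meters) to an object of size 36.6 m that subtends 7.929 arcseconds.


D = size / theta_rad, theta_rad = 7.929 * pi/(180*3600) = 3.844e-05, D = 952111.4779

952111.4779 m


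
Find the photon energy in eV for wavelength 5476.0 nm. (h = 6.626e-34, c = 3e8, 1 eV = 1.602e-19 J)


E = hc/lambda = 6.626e-34 * 3e8 / 5.476e-06 = 3.630e-20 J = 0.2266 eV

0.2266 eV


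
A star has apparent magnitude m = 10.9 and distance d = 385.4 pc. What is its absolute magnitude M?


M = m - 5*log10(d) + 5 = 10.9 - 5*log10(385.4) + 5 = 2.9704

2.9704


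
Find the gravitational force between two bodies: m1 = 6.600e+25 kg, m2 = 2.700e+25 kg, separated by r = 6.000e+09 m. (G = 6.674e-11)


F = G*m1*m2/r^2 = 6.674e-11 * 6.600e+25 * 2.700e+25 / (6.000e+09)^2 = 6.674e-11 * 1.782e+51 / 3.600e+19 = 3.304e+21

3.304e+21 N


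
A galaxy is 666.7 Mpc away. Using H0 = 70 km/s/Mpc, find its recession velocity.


v = H0 * d = 70 * 666.7 = 46669.0

46669.0 km/s


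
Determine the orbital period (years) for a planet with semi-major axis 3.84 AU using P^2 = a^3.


P = a^(3/2) = 3.84^1.5 = 7.5248

7.5248 years


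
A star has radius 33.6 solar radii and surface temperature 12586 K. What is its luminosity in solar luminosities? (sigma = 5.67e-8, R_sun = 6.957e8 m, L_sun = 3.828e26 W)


R = 33.6 * 6.957e8 m = 2.337552e+10 m. L = 4*pi*R^2*sigma*T^4 = 4*pi*(2.337552e+10)^2 * 5.67e-8 * 12586^4 = 9.769366309e+30 W. L/L_sun = 9.769366309e+30 / 3.828e26 = 25520.8106

25520.8106 L_sun


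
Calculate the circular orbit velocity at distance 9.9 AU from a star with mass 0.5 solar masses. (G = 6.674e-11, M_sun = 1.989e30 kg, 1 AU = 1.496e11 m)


v = sqrt(GM/r) = sqrt(6.674e-11 * 9.945e+29 / 1.481e+12) = 6694.4068

6694.4068 m/s


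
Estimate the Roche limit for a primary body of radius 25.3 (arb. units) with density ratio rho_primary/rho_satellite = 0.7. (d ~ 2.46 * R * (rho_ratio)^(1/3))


d_Roche = 2.46 * 25.3 * 0.7^(1/3) = 55.2614

55.2614


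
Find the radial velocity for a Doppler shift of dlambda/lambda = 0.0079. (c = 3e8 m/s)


v = (dlambda/lambda) * c = 0.0079 * 3e8 = 2.370e+06

2.370e+06 m/s


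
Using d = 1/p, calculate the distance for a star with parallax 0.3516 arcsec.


d = 1/p = 1/0.3516 = 2.8441

2.8441 pc


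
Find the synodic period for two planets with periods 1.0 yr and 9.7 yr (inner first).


1/P_syn = |1/P1 - 1/P2| = |1/1.0 - 1/9.7| => P_syn = 1.1149

1.1149 years


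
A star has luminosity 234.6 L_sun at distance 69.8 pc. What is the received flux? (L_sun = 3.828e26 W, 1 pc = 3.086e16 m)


F = L / (4*pi*d^2) = 8.980e+28 / (4*pi*(2.154e+18)^2) = 1.540e-09

1.540e-09 W/m^2


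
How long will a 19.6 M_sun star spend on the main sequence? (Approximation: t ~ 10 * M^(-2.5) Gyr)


t = 10 * M^(-2.5) = 10 * 19.6^(-2.5) = 0.0059

0.0059 Gyr


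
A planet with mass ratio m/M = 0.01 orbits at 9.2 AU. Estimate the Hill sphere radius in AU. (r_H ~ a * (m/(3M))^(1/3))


r_H = a * (m/3M)^(1/3) = 9.2 * (0.01/3)^(1/3) = 1.3743

1.3743 AU


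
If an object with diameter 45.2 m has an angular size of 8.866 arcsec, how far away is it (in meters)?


D = size / theta_rad, theta_rad = 8.866 * pi/(180*3600) = 4.298e-05, D = 1.052e+06

1.052e+06 m


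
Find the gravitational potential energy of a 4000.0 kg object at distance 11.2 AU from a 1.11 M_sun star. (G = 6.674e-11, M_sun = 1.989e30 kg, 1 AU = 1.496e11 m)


M = 1.11 * 1.989e30 kg = 2.20779e+30 kg; r = 11.2 AU * 1.496e11 m/AU = 1.67552e+12 m. U = -GM*m/r = -(6.674e-11 * 2.20779e+30 * 4000.0) / 1.67552e+12 = -3.518e+11

-3.518e+11 J


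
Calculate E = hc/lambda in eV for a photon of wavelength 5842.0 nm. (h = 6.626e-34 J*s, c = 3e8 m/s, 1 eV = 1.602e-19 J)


E = hc/lambda = 6.626e-34 * 3e8 / 5.842e-06 = 3.403e-20 J = 0.2124 eV

0.2124 eV


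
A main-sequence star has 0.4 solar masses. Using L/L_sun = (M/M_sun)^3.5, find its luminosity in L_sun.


L/L_sun = (M/M_sun)^3.5 = 0.4^3.5 = 0.0405

0.0405 L_sun


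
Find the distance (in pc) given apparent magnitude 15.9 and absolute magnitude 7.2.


d = 10^((m - M + 5)/5) = 10^((15.9 - 7.2 + 5)/5) = 549.5409

549.5409 pc


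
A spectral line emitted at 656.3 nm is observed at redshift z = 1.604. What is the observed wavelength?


lam_obs = lam_emit * (1 + z) = 656.3 * (1 + 1.604) = 1709.0052

1709.0052 nm


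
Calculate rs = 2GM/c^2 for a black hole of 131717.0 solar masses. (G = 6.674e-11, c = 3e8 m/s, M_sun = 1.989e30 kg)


M = 131717.0 * 1.989e30 kg = 2.61985113e+35 kg. rs = 2GM/c^2 = 2 * 6.674e-11 * 2.61985113e+35 / (3e8)^2 = 3.886e+08

3.886e+08 m


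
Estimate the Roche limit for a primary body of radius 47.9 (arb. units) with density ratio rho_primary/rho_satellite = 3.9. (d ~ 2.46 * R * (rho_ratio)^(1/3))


d_Roche = 2.46 * 47.9 * 3.9^(1/3) = 185.4779

185.4779


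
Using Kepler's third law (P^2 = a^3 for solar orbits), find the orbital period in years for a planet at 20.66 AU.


P = a^(3/2) = 20.66^1.5 = 93.9065

93.9065 years


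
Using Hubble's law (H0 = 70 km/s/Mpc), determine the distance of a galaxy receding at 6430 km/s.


d = v / H0 = 6430 / 70 = 91.8571

91.8571 Mpc


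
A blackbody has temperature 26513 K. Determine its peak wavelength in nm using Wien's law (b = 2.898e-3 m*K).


lam_max = b / T = 2.898e-3 / 26513 = 1.093e-07 m = 109.3049 nm

109.3049 nm


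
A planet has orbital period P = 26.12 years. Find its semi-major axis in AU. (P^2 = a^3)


a = P^(2/3) = 26.12^(2/3) = 8.8034

8.8034 AU


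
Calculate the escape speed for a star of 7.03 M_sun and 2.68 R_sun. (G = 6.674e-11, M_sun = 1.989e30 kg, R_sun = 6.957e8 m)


M = 7.03 * 1.989e30 kg = 1.398267e+31 kg; R = 2.68 * 6.957e8 m = 1.864476e+09 m. v_esc = sqrt(2GM/R) = sqrt(2 * 6.674e-11 * 1.398267e+31 / 1.864476e+09) = 1.001e+06

1.001e+06 m/s


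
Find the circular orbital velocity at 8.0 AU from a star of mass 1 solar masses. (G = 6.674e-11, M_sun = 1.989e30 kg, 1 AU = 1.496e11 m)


v = sqrt(GM/r) = sqrt(6.674e-11 * 1.989e+30 / 1.197e+12) = 10531.7297

10531.7297 m/s


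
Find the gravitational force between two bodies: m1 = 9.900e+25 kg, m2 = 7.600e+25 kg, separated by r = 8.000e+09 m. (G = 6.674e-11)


F = G*m1*m2/r^2 = 6.674e-11 * 9.900e+25 * 7.600e+25 / (8.000e+09)^2 = 6.674e-11 * 7.524e+51 / 6.400e+19 = 7.846e+21

7.846e+21 N


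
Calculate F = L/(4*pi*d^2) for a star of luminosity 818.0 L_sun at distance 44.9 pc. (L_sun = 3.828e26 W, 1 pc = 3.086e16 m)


F = L / (4*pi*d^2) = 3.131e+29 / (4*pi*(1.386e+18)^2) = 1.298e-08

1.298e-08 W/m^2


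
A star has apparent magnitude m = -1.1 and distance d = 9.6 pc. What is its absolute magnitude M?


M = m - 5*log10(d) + 5 = -1.1 - 5*log10(9.6) + 5 = -1.0114

-1.0114


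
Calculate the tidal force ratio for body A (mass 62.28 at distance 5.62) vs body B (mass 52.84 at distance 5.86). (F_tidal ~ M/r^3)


Ratio = (M1/r1^3) / (M2/r2^3) = (62.28/5.62^3) / (52.84/5.86^3) = 1.3362

1.3362


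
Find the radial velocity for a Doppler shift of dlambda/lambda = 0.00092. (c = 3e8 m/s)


v = (dlambda/lambda) * c = 0.00092 * 3e8 = 276000.0

276000.0 m/s


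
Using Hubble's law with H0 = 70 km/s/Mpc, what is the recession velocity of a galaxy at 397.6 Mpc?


v = H0 * d = 70 * 397.6 = 27832.0

27832.0 km/s


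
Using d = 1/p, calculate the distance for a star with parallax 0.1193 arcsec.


d = 1/p = 1/0.1193 = 8.3822

8.3822 pc


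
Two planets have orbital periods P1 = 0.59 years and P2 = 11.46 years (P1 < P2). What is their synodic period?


1/P_syn = |1/P1 - 1/P2| = |1/0.59 - 1/11.46| => P_syn = 0.622

0.622 years


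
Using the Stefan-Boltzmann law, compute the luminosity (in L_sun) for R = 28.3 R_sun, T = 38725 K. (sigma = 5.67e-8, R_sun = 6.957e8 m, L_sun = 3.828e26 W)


R = 28.3 * 6.957e8 m = 1.968831e+10 m. L = 4*pi*R^2*sigma*T^4 = 4*pi*(1.968831e+10)^2 * 5.67e-8 * 38725^4 = 6.211199896e+32 W. L/L_sun = 6.211199896e+32 / 3.828e26 = 1.623e+06

1.623e+06 L_sun


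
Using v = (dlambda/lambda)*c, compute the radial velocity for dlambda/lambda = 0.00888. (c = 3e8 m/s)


v = (dlambda/lambda) * c = 0.00888 * 3e8 = 2.664e+06

2.664e+06 m/s


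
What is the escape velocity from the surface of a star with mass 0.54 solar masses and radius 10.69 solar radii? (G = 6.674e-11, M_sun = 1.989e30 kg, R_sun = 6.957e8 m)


M = 0.54 * 1.989e30 kg = 1.07406e+30 kg; R = 10.69 * 6.957e8 m = 7.437033e+09 m. v_esc = sqrt(2GM/R) = sqrt(2 * 6.674e-11 * 1.07406e+30 / 7.437033e+09) = 138842.5292

138842.5292 m/s


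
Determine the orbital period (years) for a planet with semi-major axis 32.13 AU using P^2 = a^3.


P = a^(3/2) = 32.13^1.5 = 182.1235

182.1235 years


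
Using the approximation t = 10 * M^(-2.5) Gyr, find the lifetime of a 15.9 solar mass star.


t = 10 * M^(-2.5) = 10 * 15.9^(-2.5) = 0.0099

0.0099 Gyr


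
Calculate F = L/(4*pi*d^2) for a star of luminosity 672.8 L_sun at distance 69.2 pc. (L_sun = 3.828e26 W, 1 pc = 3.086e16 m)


F = L / (4*pi*d^2) = 2.575e+29 / (4*pi*(2.136e+18)^2) = 4.494e-09

4.494e-09 W/m^2


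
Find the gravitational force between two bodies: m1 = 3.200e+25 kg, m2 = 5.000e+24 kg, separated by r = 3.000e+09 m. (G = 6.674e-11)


F = G*m1*m2/r^2 = 6.674e-11 * 3.200e+25 * 5.000e+24 / (3.000e+09)^2 = 6.674e-11 * 1.600e+50 / 9.000e+18 = 1.186e+21

1.186e+21 N


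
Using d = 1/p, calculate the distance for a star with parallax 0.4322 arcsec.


d = 1/p = 1/0.4322 = 2.3137

2.3137 pc


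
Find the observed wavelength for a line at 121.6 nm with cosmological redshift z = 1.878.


lam_obs = lam_emit * (1 + z) = 121.6 * (1 + 1.878) = 349.9648

349.9648 nm


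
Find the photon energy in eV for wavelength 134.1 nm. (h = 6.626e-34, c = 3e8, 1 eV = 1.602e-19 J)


E = hc/lambda = 6.626e-34 * 3e8 / 1.341e-07 = 1.482e-18 J = 9.253 eV

9.253 eV


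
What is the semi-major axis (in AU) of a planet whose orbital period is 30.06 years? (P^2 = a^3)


a = P^(2/3) = 30.06^(2/3) = 9.6678

9.6678 AU


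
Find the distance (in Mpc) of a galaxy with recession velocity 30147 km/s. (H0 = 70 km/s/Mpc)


d = v / H0 = 30147 / 70 = 430.6714

430.6714 Mpc


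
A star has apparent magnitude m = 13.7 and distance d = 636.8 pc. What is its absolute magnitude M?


M = m - 5*log10(d) + 5 = 13.7 - 5*log10(636.8) + 5 = 4.68

4.68


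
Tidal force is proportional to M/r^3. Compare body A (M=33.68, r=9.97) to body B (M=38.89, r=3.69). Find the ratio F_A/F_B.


Ratio = (M1/r1^3) / (M2/r2^3) = (33.68/9.97^3) / (38.89/3.69^3) = 0.0439

0.0439


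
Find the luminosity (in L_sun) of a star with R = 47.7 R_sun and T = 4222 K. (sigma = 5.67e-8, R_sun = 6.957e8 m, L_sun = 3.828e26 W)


R = 47.7 * 6.957e8 m = 3.318489e+10 m. L = 4*pi*R^2*sigma*T^4 = 4*pi*(3.318489e+10)^2 * 5.67e-8 * 4222^4 = 2.493139638e+29 W. L/L_sun = 2.493139638e+29 / 3.828e26 = 651.2904

651.2904 L_sun


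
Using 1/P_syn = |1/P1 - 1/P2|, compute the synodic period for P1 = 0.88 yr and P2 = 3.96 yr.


1/P_syn = |1/P1 - 1/P2| = |1/0.88 - 1/3.96| => P_syn = 1.1314

1.1314 years


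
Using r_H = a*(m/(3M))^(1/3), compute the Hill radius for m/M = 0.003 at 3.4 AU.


r_H = a * (m/3M)^(1/3) = 3.4 * (0.003/3)^(1/3) = 0.34

0.34 AU


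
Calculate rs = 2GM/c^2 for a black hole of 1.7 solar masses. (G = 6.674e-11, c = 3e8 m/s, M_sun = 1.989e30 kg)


M = 1.7 * 1.989e30 kg = 3.3813e+30 kg. rs = 2GM/c^2 = 2 * 6.674e-11 * 3.3813e+30 / (3e8)^2 = 5014.8436

5014.8436 m


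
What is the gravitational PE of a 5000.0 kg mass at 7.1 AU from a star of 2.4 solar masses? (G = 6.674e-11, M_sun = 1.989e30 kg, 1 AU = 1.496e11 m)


M = 2.4 * 1.989e30 kg = 4.7736e+30 kg; r = 7.1 AU * 1.496e11 m/AU = 1.06216e+12 m. U = -GM*m/r = -(6.674e-11 * 4.7736e+30 * 5000.0) / 1.06216e+12 = -1.500e+12

-1.500e+12 J


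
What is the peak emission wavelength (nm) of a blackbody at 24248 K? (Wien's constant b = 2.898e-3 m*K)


lam_max = b / T = 2.898e-3 / 24248 = 1.195e-07 m = 119.515 nm

119.515 nm


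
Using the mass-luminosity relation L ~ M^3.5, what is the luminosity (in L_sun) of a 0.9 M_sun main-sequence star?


L/L_sun = (M/M_sun)^3.5 = 0.9^3.5 = 0.6916

0.6916 L_sun


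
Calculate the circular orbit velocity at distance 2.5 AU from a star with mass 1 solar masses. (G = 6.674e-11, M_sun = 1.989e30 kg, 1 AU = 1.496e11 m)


v = sqrt(GM/r) = sqrt(6.674e-11 * 1.989e+30 / 3.740e+11) = 18839.7307

18839.7307 m/s


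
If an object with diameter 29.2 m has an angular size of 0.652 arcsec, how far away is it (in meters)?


D = size / theta_rad, theta_rad = 0.652 * pi/(180*3600) = 3.161e-06, D = 9.238e+06

9.238e+06 m


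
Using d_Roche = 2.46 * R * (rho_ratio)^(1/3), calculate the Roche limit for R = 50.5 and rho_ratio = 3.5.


d_Roche = 2.46 * 50.5 * 3.5^(1/3) = 188.6177

188.6177


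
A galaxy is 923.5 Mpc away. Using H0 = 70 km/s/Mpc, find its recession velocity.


v = H0 * d = 70 * 923.5 = 64645.0

64645.0 km/s


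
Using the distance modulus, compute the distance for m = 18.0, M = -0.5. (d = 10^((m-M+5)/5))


d = 10^((m - M + 5)/5) = 10^((18.0 - -0.5 + 5)/5) = 50118.7234

50118.7234 pc


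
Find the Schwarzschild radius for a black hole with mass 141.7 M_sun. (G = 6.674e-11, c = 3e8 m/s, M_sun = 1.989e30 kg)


M = 141.7 * 1.989e30 kg = 2.818413e+32 kg. rs = 2GM/c^2 = 2 * 6.674e-11 * 2.818413e+32 / (3e8)^2 = 418001.9636

418001.9636 m


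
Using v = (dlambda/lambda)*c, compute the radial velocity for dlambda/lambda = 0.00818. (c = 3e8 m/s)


v = (dlambda/lambda) * c = 0.00818 * 3e8 = 2.454e+06

2.454e+06 m/s


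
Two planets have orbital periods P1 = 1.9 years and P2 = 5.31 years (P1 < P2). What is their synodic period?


1/P_syn = |1/P1 - 1/P2| = |1/1.9 - 1/5.31| => P_syn = 2.9587

2.9587 years


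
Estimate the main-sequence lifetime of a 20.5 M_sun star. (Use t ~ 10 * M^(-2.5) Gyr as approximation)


t = 10 * M^(-2.5) = 10 * 20.5^(-2.5) = 0.0053

0.0053 Gyr


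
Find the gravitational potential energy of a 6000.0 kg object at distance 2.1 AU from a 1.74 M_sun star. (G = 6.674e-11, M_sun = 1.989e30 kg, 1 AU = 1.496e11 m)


M = 1.74 * 1.989e30 kg = 3.46086e+30 kg; r = 2.1 AU * 1.496e11 m/AU = 3.1416e+11 m. U = -GM*m/r = -(6.674e-11 * 3.46086e+30 * 6000.0) / 3.1416e+11 = -4.411e+12

-4.411e+12 J


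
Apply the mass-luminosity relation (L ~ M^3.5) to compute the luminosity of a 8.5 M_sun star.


L/L_sun = (M/M_sun)^3.5 = 8.5^3.5 = 1790.4667

1790.4667 L_sun


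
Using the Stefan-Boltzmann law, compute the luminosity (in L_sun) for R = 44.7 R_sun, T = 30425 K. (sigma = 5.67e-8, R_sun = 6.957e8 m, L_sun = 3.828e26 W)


R = 44.7 * 6.957e8 m = 3.109779e+10 m. L = 4*pi*R^2*sigma*T^4 = 4*pi*(3.109779e+10)^2 * 5.67e-8 * 30425^4 = 5.904380313e+32 W. L/L_sun = 5.904380313e+32 / 3.828e26 = 1.542e+06

1.542e+06 L_sun


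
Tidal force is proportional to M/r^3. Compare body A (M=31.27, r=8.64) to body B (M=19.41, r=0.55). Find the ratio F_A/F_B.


Ratio = (M1/r1^3) / (M2/r2^3) = (31.27/8.64^3) / (19.41/0.55^3) = 4.156e-04

4.156e-04


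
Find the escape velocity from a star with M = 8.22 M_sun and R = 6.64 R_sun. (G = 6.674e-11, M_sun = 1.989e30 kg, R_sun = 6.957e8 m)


M = 8.22 * 1.989e30 kg = 1.634958e+31 kg; R = 6.64 * 6.957e8 m = 4.619448e+09 m. v_esc = sqrt(2GM/R) = sqrt(2 * 6.674e-11 * 1.634958e+31 / 4.619448e+09) = 687331.6743

687331.6743 m/s


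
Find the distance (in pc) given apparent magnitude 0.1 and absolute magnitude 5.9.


d = 10^((m - M + 5)/5) = 10^((0.1 - 5.9 + 5)/5) = 0.6918

0.6918 pc


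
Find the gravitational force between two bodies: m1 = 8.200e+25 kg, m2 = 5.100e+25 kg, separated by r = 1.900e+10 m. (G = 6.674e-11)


F = G*m1*m2/r^2 = 6.674e-11 * 8.200e+25 * 5.100e+25 / (1.900e+10)^2 = 6.674e-11 * 4.182e+51 / 3.610e+20 = 7.731e+20

7.731e+20 N


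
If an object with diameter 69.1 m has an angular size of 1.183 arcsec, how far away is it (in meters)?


D = size / theta_rad, theta_rad = 1.183 * pi/(180*3600) = 5.735e-06, D = 1.205e+07

1.205e+07 m


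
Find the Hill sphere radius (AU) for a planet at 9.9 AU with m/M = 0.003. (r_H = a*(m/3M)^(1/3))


r_H = a * (m/3M)^(1/3) = 9.9 * (0.003/3)^(1/3) = 0.99

0.99 AU


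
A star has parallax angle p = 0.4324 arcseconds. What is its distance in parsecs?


d = 1/p = 1/0.4324 = 2.3127

2.3127 pc


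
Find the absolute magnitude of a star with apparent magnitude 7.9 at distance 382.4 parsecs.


M = m - 5*log10(d) + 5 = 7.9 - 5*log10(382.4) + 5 = -0.0126

-0.0126


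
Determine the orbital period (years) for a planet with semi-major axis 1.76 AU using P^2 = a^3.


P = a^(3/2) = 1.76^1.5 = 2.3349

2.3349 years


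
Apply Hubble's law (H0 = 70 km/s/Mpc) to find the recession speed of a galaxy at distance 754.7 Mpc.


v = H0 * d = 70 * 754.7 = 52829.0

52829.0 km/s


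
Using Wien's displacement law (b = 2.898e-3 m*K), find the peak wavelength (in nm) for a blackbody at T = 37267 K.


lam_max = b / T = 2.898e-3 / 37267 = 7.776e-08 m = 77.7632 nm

77.7632 nm


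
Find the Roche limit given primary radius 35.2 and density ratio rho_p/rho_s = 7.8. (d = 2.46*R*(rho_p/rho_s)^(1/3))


d_Roche = 2.46 * 35.2 * 7.8^(1/3) = 171.7286

171.7286


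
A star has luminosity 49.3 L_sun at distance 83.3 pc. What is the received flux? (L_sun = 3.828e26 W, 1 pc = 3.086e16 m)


F = L / (4*pi*d^2) = 1.887e+28 / (4*pi*(2.571e+18)^2) = 2.273e-10

2.273e-10 W/m^2


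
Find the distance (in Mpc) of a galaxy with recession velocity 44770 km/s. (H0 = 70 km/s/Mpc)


d = v / H0 = 44770 / 70 = 639.5714

639.5714 Mpc


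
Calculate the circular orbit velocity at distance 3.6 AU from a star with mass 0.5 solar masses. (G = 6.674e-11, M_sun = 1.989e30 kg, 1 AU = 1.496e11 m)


v = sqrt(GM/r) = sqrt(6.674e-11 * 9.945e+29 / 5.386e+11) = 11101.4178

11101.4178 m/s


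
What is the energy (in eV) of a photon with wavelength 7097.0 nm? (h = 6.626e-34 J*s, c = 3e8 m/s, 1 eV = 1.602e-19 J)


E = hc/lambda = 6.626e-34 * 3e8 / 7.097e-06 = 2.801e-20 J = 0.1748 eV

0.1748 eV


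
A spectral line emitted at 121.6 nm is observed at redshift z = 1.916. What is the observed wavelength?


lam_obs = lam_emit * (1 + z) = 121.6 * (1 + 1.916) = 354.5856

354.5856 nm


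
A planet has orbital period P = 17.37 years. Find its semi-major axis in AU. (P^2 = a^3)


a = P^(2/3) = 17.37^(2/3) = 6.7071

6.7071 AU


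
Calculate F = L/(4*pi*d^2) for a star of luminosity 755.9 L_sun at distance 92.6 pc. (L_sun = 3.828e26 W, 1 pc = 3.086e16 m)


F = L / (4*pi*d^2) = 2.894e+29 / (4*pi*(2.858e+18)^2) = 2.820e-09

2.820e-09 W/m^2


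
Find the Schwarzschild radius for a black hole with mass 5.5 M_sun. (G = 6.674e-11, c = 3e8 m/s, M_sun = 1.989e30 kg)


M = 5.5 * 1.989e30 kg = 1.09395e+31 kg. rs = 2GM/c^2 = 2 * 6.674e-11 * 1.09395e+31 / (3e8)^2 = 16224.494

16224.494 m


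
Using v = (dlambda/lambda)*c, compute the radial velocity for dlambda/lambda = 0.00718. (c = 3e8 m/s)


v = (dlambda/lambda) * c = 0.00718 * 3e8 = 2.154e+06

2.154e+06 m/s


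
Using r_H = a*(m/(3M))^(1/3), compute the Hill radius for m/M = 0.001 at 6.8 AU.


r_H = a * (m/3M)^(1/3) = 6.8 * (0.001/3)^(1/3) = 0.4715

0.4715 AU


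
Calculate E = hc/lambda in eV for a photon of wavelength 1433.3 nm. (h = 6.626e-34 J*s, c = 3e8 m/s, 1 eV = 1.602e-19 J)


E = hc/lambda = 6.626e-34 * 3e8 / 1.433e-06 = 1.387e-19 J = 0.8657 eV

0.8657 eV


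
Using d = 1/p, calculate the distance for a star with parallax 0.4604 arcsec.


d = 1/p = 1/0.4604 = 2.172

2.172 pc


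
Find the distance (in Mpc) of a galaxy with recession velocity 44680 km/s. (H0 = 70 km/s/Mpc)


d = v / H0 = 44680 / 70 = 638.2857

638.2857 Mpc


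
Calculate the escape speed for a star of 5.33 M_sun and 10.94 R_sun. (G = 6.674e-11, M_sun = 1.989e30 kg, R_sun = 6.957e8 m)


M = 5.33 * 1.989e30 kg = 1.060137e+31 kg; R = 10.94 * 6.957e8 m = 7.610958e+09 m. v_esc = sqrt(2GM/R) = sqrt(2 * 6.674e-11 * 1.060137e+31 / 7.610958e+09) = 431190.7467

431190.7467 m/s


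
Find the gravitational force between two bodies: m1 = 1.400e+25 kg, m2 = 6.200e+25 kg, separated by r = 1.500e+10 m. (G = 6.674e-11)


F = G*m1*m2/r^2 = 6.674e-11 * 1.400e+25 * 6.200e+25 / (1.500e+10)^2 = 6.674e-11 * 8.680e+50 / 2.250e+20 = 2.575e+20

2.575e+20 N


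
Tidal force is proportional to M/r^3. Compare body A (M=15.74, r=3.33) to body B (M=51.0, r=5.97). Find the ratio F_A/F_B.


Ratio = (M1/r1^3) / (M2/r2^3) = (15.74/3.33^3) / (51.0/5.97^3) = 1.7784

1.7784


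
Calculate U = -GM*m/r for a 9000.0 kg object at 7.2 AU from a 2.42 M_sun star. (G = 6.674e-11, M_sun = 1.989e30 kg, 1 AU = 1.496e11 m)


M = 2.42 * 1.989e30 kg = 4.81338e+30 kg; r = 7.2 AU * 1.496e11 m/AU = 1.07712e+12 m. U = -GM*m/r = -(6.674e-11 * 4.81338e+30 * 9000.0) / 1.07712e+12 = -2.684e+12

-2.684e+12 J


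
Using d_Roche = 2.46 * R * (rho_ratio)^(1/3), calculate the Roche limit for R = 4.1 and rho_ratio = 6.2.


d_Roche = 2.46 * 4.1 * 6.2^(1/3) = 18.5289

18.5289


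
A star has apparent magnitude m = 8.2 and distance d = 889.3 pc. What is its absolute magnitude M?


M = m - 5*log10(d) + 5 = 8.2 - 5*log10(889.3) + 5 = -1.5452

-1.5452


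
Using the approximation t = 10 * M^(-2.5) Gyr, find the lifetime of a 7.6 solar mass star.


t = 10 * M^(-2.5) = 10 * 7.6^(-2.5) = 0.0628

0.0628 Gyr


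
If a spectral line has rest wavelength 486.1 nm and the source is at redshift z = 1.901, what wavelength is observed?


lam_obs = lam_emit * (1 + z) = 486.1 * (1 + 1.901) = 1410.1761

1410.1761 nm


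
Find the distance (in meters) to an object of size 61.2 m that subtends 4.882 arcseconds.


D = size / theta_rad, theta_rad = 4.882 * pi/(180*3600) = 2.367e-05, D = 2.586e+06

2.586e+06 m


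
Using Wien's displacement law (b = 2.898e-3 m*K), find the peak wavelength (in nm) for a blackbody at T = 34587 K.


lam_max = b / T = 2.898e-3 / 34587 = 8.379e-08 m = 83.7887 nm

83.7887 nm


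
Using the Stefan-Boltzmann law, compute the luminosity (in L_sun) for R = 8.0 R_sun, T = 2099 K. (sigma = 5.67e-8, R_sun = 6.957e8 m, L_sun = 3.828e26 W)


R = 8.0 * 6.957e8 m = 5.5656e+09 m. L = 4*pi*R^2*sigma*T^4 = 4*pi*(5.5656e+09)^2 * 5.67e-8 * 2099^4 = 4.284169627e+26 W. L/L_sun = 4.284169627e+26 / 3.828e26 = 1.1192

1.1192 L_sun


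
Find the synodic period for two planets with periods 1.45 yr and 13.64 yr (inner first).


1/P_syn = |1/P1 - 1/P2| = |1/1.45 - 1/13.64| => P_syn = 1.6225

1.6225 years


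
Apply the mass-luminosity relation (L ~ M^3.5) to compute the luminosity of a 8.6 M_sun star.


L/L_sun = (M/M_sun)^3.5 = 8.6^3.5 = 1865.2823

1865.2823 L_sun


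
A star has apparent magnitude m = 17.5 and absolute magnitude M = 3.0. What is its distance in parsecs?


d = 10^((m - M + 5)/5) = 10^((17.5 - 3.0 + 5)/5) = 7943.2823

7943.2823 pc


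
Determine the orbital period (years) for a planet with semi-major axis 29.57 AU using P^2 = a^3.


P = a^(3/2) = 29.57^1.5 = 160.7966

160.7966 years


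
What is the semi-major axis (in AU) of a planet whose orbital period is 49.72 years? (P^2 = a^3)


a = P^(2/3) = 49.72^(2/3) = 13.5214

13.5214 AU


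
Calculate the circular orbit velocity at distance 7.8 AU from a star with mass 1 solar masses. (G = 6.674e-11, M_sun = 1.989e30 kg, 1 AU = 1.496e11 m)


v = sqrt(GM/r) = sqrt(6.674e-11 * 1.989e+30 / 1.167e+12) = 10665.8972

10665.8972 m/s


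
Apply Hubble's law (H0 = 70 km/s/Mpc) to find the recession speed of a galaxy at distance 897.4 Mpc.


v = H0 * d = 70 * 897.4 = 62818.0

62818.0 km/s


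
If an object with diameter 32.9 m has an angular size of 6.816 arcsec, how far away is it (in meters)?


D = size / theta_rad, theta_rad = 6.816 * pi/(180*3600) = 3.304e-05, D = 995615.0419

995615.0419 m


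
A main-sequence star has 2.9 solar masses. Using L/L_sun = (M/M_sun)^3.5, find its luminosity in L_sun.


L/L_sun = (M/M_sun)^3.5 = 2.9^3.5 = 41.533

41.533 L_sun


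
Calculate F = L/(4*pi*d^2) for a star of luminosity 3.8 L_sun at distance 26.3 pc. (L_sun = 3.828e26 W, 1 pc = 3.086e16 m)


F = L / (4*pi*d^2) = 1.455e+27 / (4*pi*(8.116e+17)^2) = 1.757e-10

1.757e-10 W/m^2


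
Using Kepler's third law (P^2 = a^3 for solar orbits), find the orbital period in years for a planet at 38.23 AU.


P = a^(3/2) = 38.23^1.5 = 236.3777

236.3777 years


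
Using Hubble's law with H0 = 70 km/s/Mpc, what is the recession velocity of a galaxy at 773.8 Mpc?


v = H0 * d = 70 * 773.8 = 54166.0

54166.0 km/s


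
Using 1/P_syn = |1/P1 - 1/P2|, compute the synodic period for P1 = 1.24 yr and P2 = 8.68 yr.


1/P_syn = |1/P1 - 1/P2| = |1/1.24 - 1/8.68| => P_syn = 1.4467

1.4467 years


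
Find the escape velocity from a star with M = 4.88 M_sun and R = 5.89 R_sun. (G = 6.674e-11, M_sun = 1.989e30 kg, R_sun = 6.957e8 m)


M = 4.88 * 1.989e30 kg = 9.70632e+30 kg; R = 5.89 * 6.957e8 m = 4.097673e+09 m. v_esc = sqrt(2GM/R) = sqrt(2 * 6.674e-11 * 9.70632e+30 / 4.097673e+09) = 562298.2767

562298.2767 m/s


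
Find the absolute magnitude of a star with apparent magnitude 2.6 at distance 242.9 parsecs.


M = m - 5*log10(d) + 5 = 2.6 - 5*log10(242.9) + 5 = -4.3271

-4.3271


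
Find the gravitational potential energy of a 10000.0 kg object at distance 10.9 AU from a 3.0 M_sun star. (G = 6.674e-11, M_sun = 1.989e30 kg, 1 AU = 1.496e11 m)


M = 3.0 * 1.989e30 kg = 5.967e+30 kg; r = 10.9 AU * 1.496e11 m/AU = 1.63064e+12 m. U = -GM*m/r = -(6.674e-11 * 5.967e+30 * 10000.0) / 1.63064e+12 = -2.442e+12

-2.442e+12 J


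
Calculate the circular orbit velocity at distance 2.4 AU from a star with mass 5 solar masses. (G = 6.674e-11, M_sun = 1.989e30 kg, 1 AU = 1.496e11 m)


v = sqrt(GM/r) = sqrt(6.674e-11 * 9.945e+30 / 3.590e+11) = 42995.6063

42995.6063 m/s


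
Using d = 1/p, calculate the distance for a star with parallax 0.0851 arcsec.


d = 1/p = 1/0.0851 = 11.7509

11.7509 pc


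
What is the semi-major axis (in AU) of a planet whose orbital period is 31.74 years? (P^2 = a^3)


a = P^(2/3) = 31.74^(2/3) = 10.0247

10.0247 AU


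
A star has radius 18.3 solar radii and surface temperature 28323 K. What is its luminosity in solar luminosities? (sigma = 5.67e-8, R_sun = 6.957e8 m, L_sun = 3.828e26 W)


R = 18.3 * 6.957e8 m = 1.273131e+10 m. L = 4*pi*R^2*sigma*T^4 = 4*pi*(1.273131e+10)^2 * 5.67e-8 * 28323^4 = 7.431836019e+31 W. L/L_sun = 7.431836019e+31 / 3.828e26 = 194144.0966

194144.0966 L_sun


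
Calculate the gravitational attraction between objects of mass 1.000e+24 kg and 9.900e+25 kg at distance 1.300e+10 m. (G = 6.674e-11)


F = G*m1*m2/r^2 = 6.674e-11 * 1.000e+24 * 9.900e+25 / (1.300e+10)^2 = 6.674e-11 * 9.900e+49 / 1.690e+20 = 3.910e+19

3.910e+19 N


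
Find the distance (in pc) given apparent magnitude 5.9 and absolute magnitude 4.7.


d = 10^((m - M + 5)/5) = 10^((5.9 - 4.7 + 5)/5) = 17.378

17.378 pc


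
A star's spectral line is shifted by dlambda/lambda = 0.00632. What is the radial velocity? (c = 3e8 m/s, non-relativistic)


v = (dlambda/lambda) * c = 0.00632 * 3e8 = 1.896e+06

1.896e+06 m/s


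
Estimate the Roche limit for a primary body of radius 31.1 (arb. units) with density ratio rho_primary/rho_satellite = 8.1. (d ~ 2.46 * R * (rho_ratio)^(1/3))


d_Roche = 2.46 * 31.1 * 8.1^(1/3) = 153.6469

153.6469


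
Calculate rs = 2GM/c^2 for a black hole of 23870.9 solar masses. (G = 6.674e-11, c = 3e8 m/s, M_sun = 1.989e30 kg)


M = 23870.9 * 1.989e30 kg = 4.74792201e+34 kg. rs = 2GM/c^2 = 2 * 6.674e-11 * 4.74792201e+34 / (3e8)^2 = 7.042e+07

7.042e+07 m


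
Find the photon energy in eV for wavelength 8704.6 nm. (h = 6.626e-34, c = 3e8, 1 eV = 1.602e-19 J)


E = hc/lambda = 6.626e-34 * 3e8 / 8.705e-06 = 2.284e-20 J = 0.1425 eV

0.1425 eV


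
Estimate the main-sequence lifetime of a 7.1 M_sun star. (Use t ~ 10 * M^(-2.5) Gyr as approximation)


t = 10 * M^(-2.5) = 10 * 7.1^(-2.5) = 0.0744

0.0744 Gyr


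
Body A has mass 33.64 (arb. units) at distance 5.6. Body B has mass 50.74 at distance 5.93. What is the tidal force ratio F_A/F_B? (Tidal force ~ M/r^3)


Ratio = (M1/r1^3) / (M2/r2^3) = (33.64/5.6^3) / (50.74/5.93^3) = 0.7872

0.7872


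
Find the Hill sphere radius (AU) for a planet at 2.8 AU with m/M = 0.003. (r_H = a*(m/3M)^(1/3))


r_H = a * (m/3M)^(1/3) = 2.8 * (0.003/3)^(1/3) = 0.28

0.28 AU


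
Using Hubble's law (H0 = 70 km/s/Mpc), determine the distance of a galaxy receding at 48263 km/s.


d = v / H0 = 48263 / 70 = 689.4714

689.4714 Mpc


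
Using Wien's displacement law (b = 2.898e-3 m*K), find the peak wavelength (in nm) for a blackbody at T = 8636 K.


lam_max = b / T = 2.898e-3 / 8636 = 3.356e-07 m = 335.572 nm

335.572 nm


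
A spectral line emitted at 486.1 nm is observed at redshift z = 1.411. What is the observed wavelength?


lam_obs = lam_emit * (1 + z) = 486.1 * (1 + 1.411) = 1171.9871

1171.9871 nm


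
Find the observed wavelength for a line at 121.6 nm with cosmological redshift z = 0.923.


lam_obs = lam_emit * (1 + z) = 121.6 * (1 + 0.923) = 233.8368

233.8368 nm


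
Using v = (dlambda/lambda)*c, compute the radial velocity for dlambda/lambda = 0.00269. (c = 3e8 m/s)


v = (dlambda/lambda) * c = 0.00269 * 3e8 = 807000.0

807000.0 m/s


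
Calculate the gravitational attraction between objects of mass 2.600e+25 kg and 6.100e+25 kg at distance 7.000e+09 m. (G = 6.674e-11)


F = G*m1*m2/r^2 = 6.674e-11 * 2.600e+25 * 6.100e+25 / (7.000e+09)^2 = 6.674e-11 * 1.586e+51 / 4.900e+19 = 2.160e+21

2.160e+21 N


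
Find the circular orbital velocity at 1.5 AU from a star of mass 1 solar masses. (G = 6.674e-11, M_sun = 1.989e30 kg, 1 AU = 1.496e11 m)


v = sqrt(GM/r) = sqrt(6.674e-11 * 1.989e+30 / 2.244e+11) = 24321.9878

24321.9878 m/s


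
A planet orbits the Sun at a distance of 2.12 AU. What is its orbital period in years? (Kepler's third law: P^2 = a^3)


P = a^(3/2) = 2.12^1.5 = 3.0868

3.0868 years


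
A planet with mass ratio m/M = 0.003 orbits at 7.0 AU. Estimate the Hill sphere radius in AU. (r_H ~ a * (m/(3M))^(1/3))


r_H = a * (m/3M)^(1/3) = 7.0 * (0.003/3)^(1/3) = 0.7

0.7 AU


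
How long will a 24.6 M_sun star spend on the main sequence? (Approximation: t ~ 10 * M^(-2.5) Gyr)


t = 10 * M^(-2.5) = 10 * 24.6^(-2.5) = 0.0033

0.0033 Gyr


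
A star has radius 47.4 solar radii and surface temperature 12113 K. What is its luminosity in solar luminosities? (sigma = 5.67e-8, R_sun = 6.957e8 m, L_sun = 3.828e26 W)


R = 47.4 * 6.957e8 m = 3.297618e+10 m. L = 4*pi*R^2*sigma*T^4 = 4*pi*(3.297618e+10)^2 * 5.67e-8 * 12113^4 = 1.668017036e+31 W. L/L_sun = 1.668017036e+31 / 3.828e26 = 43574.1127

43574.1127 L_sun


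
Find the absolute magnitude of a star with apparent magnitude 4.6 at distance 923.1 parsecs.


M = m - 5*log10(d) + 5 = 4.6 - 5*log10(923.1) + 5 = -5.2262

-5.2262


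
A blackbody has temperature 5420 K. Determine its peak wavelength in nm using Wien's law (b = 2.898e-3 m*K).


lam_max = b / T = 2.898e-3 / 5420 = 5.347e-07 m = 534.6863 nm

534.6863 nm


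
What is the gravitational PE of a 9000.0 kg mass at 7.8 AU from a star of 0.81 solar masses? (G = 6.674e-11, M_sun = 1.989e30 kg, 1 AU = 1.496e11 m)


M = 0.81 * 1.989e30 kg = 1.61109e+30 kg; r = 7.8 AU * 1.496e11 m/AU = 1.16688e+12 m. U = -GM*m/r = -(6.674e-11 * 1.61109e+30 * 9000.0) / 1.16688e+12 = -8.293e+11

-8.293e+11 J


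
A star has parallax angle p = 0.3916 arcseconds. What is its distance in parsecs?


d = 1/p = 1/0.3916 = 2.5536

2.5536 pc


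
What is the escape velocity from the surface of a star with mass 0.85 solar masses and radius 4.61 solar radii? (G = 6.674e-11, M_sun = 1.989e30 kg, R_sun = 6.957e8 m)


M = 0.85 * 1.989e30 kg = 1.69065e+30 kg; R = 4.61 * 6.957e8 m = 3.207177e+09 m. v_esc = sqrt(2GM/R) = sqrt(2 * 6.674e-11 * 1.69065e+30 / 3.207177e+09) = 265261.0528

265261.0528 m/s


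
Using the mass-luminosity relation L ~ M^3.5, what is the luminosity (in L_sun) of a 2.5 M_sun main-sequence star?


L/L_sun = (M/M_sun)^3.5 = 2.5^3.5 = 24.7053

24.7053 L_sun


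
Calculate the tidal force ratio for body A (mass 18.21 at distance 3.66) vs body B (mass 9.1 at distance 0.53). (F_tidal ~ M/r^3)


Ratio = (M1/r1^3) / (M2/r2^3) = (18.21/3.66^3) / (9.1/0.53^3) = 0.0061

0.0061


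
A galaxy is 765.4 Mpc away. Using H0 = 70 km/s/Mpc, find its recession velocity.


v = H0 * d = 70 * 765.4 = 53578.0

53578.0 km/s


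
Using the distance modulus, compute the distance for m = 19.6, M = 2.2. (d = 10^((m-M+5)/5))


d = 10^((m - M + 5)/5) = 10^((19.6 - 2.2 + 5)/5) = 30199.5172

30199.5172 pc


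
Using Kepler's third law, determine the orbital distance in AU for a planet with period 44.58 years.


a = P^(2/3) = 44.58^(2/3) = 12.5726

12.5726 AU


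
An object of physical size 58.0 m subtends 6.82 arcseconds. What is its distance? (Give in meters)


D = size / theta_rad, theta_rad = 6.82 * pi/(180*3600) = 3.306e-05, D = 1.754e+06

1.754e+06 m


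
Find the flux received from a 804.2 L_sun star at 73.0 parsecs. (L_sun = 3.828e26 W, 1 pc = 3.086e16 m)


F = L / (4*pi*d^2) = 3.078e+29 / (4*pi*(2.253e+18)^2) = 4.827e-09

4.827e-09 W/m^2


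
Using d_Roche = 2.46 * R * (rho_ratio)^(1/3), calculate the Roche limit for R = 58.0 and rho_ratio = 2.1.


d_Roche = 2.46 * 58.0 * 2.1^(1/3) = 182.713

182.713


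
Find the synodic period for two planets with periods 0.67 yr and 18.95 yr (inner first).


1/P_syn = |1/P1 - 1/P2| = |1/0.67 - 1/18.95| => P_syn = 0.6946

0.6946 years


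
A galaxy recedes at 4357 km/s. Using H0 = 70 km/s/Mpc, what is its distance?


d = v / H0 = 4357 / 70 = 62.2429

62.2429 Mpc


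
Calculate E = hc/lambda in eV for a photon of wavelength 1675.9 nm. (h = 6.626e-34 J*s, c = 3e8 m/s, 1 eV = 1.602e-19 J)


E = hc/lambda = 6.626e-34 * 3e8 / 1.676e-06 = 1.186e-19 J = 0.7404 eV

0.7404 eV


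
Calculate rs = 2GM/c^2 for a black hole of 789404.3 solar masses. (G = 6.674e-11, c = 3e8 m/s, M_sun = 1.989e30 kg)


M = 789404.3 * 1.989e30 kg = 1.570125153e+36 kg. rs = 2GM/c^2 = 2 * 6.674e-11 * 1.570125153e+36 / (3e8)^2 = 2.329e+09

2.329e+09 m


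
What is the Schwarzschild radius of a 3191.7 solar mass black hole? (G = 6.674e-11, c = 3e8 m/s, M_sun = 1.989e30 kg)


M = 3191.7 * 1.989e30 kg = 6.3482913e+33 kg. rs = 2GM/c^2 = 2 * 6.674e-11 * 6.3482913e+33 / (3e8)^2 = 9.415e+06

9.415e+06 m


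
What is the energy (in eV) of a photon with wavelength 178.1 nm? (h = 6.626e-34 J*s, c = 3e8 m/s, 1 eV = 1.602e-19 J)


E = hc/lambda = 6.626e-34 * 3e8 / 1.781e-07 = 1.116e-18 J = 6.967 eV

6.967 eV


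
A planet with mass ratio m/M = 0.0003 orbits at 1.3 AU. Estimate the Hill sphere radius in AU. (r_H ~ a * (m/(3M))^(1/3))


r_H = a * (m/3M)^(1/3) = 1.3 * (0.0003/3)^(1/3) = 0.0603

0.0603 AU


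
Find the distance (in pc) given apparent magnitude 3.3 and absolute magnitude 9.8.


d = 10^((m - M + 5)/5) = 10^((3.3 - 9.8 + 5)/5) = 0.5012

0.5012 pc


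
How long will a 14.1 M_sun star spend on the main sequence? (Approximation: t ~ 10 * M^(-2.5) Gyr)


t = 10 * M^(-2.5) = 10 * 14.1^(-2.5) = 0.0134

0.0134 Gyr


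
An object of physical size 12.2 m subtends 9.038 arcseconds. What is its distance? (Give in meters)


D = size / theta_rad, theta_rad = 9.038 * pi/(180*3600) = 4.382e-05, D = 278427.8199

278427.8199 m


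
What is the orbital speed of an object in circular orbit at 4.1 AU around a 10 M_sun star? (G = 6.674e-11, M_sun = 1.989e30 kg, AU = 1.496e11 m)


v = sqrt(GM/r) = sqrt(6.674e-11 * 1.989e+31 / 6.134e+11) = 46521.3991

46521.3991 m/s


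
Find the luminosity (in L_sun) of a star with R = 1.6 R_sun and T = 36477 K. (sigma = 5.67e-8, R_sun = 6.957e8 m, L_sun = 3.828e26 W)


R = 1.6 * 6.957e8 m = 1.11312e+09 m. L = 4*pi*R^2*sigma*T^4 = 4*pi*(1.11312e+09)^2 * 5.67e-8 * 36477^4 = 1.562979737e+30 W. L/L_sun = 1.562979737e+30 / 3.828e26 = 4083.0192

4083.0192 L_sun


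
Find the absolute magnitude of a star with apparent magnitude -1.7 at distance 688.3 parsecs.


M = m - 5*log10(d) + 5 = -1.7 - 5*log10(688.3) + 5 = -10.8889

-10.8889


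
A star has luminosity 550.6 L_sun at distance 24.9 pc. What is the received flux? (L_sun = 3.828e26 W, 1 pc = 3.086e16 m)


F = L / (4*pi*d^2) = 2.108e+29 / (4*pi*(7.684e+17)^2) = 2.841e-08

2.841e-08 W/m^2


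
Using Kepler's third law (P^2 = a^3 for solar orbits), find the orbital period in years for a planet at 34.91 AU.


P = a^(3/2) = 34.91^1.5 = 206.2646

206.2646 years


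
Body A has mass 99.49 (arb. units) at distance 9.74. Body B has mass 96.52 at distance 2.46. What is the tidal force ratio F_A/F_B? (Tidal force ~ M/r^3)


Ratio = (M1/r1^3) / (M2/r2^3) = (99.49/9.74^3) / (96.52/2.46^3) = 0.0166

0.0166


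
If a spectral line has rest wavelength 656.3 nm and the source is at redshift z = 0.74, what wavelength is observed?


lam_obs = lam_emit * (1 + z) = 656.3 * (1 + 0.74) = 1141.962

1141.962 nm
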